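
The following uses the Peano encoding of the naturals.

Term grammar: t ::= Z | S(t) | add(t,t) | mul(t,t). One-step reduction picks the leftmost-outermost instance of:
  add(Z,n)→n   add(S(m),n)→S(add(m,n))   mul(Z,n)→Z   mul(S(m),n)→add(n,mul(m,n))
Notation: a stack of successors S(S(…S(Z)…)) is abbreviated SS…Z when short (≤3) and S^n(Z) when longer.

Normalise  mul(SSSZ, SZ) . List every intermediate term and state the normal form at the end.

Answer: normal form = SSSZ  (in 10 steps)

Reduction:
  start: mul(SSSZ, SZ)
  step 1: add(SZ, mul(SSZ, SZ))
  step 2: S(add(Z, mul(SSZ, SZ)))
  step 3: S(mul(SSZ, SZ))
  step 4: S(add(SZ, mul(SZ, SZ)))
  step 5: S(S(add(Z, mul(SZ, SZ))))
  step 6: S(S(mul(SZ, SZ)))
  step 7: S(S(add(SZ, mul(Z, SZ))))
  step 8: S(S(S(add(Z, mul(Z, SZ)))))
  step 9: S(S(S(mul(Z, SZ))))
  step 10: SSSZ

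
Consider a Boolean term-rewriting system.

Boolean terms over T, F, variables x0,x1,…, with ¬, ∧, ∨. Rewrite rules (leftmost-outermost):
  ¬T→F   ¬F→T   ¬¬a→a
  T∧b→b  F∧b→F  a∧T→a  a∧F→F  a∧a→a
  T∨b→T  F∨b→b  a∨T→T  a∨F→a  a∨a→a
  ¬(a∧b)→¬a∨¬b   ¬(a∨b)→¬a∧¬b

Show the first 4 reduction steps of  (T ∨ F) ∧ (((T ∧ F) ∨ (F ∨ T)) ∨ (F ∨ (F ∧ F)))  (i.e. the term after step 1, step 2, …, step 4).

  start: (T ∨ F) ∧ (((T ∧ F) ∨ (F ∨ T)) ∨ (F ∨ (F ∧ F)))
  step 1: T ∧ (((T ∧ F) ∨ (F ∨ T)) ∨ (F ∨ (F ∧ F)))
  step 2: ((T ∧ F) ∨ (F ∨ T)) ∨ (F ∨ (F ∧ F))
  step 3: (F ∨ (F ∨ T)) ∨ (F ∨ (F ∧ F))
  step 4: (F ∨ T) ∨ (F ∨ (F ∧ F))

Answer: after 4 steps: (F ∨ T) ∨ (F ∨ (F ∧ F))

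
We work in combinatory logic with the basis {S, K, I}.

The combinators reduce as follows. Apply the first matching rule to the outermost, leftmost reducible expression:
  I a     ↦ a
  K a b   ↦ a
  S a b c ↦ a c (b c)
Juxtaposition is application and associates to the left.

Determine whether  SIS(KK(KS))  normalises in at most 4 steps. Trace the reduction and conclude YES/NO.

Answer: YES — reaches normal form K(SK) in 4 ≤ 4 steps

Derivation:
  start: SIS(KK(KS))
  [1] I(KK(KS))(S(KK(KS)))
  [2] KK(KS)(S(KK(KS)))
  [3] K(S(KK(KS)))
  [4] K(SK)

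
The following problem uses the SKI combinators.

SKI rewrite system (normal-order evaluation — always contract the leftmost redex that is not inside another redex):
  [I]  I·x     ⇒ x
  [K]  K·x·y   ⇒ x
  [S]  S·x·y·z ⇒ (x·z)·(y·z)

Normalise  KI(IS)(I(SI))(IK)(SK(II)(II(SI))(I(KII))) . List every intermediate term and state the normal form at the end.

  start: KI(IS)(I(SI))(IK)(SK(II)(II(SI))(I(KII)))
  step 1: I(I(SI))(IK)(SK(II)(II(SI))(I(KII)))
  step 2: I(SI)(IK)(SK(II)(II(SI))(I(KII)))
  step 3: SI(IK)(SK(II)(II(SI))(I(KII)))
  step 4: I(SK(II)(II(SI))(I(KII)))(IK(SK(II)(II(SI))(I(KII))))
  step 5: SK(II)(II(SI))(I(KII))(IK(SK(II)(II(SI))(I(KII))))
  step 6: K(II(SI))(II(II(SI)))(I(KII))(IK(SK(II)(II(SI))(I(KII))))
  step 7: II(SI)(I(KII))(IK(SK(II)(II(SI))(I(KII))))
  step 8: I(SI)(I(KII))(IK(SK(II)(II(SI))(I(KII))))
  step 9: SI(I(KII))(IK(SK(II)(II(SI))(I(KII))))
  step 10: I(IK(SK(II)(II(SI))(I(KII))))(I(KII)(IK(SK(II)(II(SI))(I(KII)))))
  step 11: IK(SK(II)(II(SI))(I(KII)))(I(KII)(IK(SK(II)(II(SI))(I(KII)))))
  step 12: K(SK(II)(II(SI))(I(KII)))(I(KII)(IK(SK(II)(II(SI))(I(KII)))))
  step 13: SK(II)(II(SI))(I(KII))
  step 14: K(II(SI))(II(II(SI)))(I(KII))
  step 15: II(SI)(I(KII))
  step 16: I(SI)(I(KII))
  step 17: SI(I(KII))
  step 18: SI(KII)
  step 19: SII

Answer: normal form = SII  (in 19 steps)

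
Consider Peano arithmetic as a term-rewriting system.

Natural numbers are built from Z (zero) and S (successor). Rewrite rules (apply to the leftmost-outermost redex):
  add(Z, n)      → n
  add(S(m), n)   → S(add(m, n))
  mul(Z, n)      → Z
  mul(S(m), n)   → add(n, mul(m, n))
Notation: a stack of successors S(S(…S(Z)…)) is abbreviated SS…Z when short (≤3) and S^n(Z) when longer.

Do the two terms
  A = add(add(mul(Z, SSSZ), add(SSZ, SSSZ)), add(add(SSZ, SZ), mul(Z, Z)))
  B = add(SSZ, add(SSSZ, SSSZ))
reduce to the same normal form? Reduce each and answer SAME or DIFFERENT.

Answer: SAME — A ⇓ S^8(Z), B ⇓ S^8(Z)

Reduction:
Term A:
  start: add(add(mul(Z, SSSZ), add(SSZ, SSSZ)), add(add(SSZ, SZ), mul(Z, Z)))
  →1  add(add(Z, add(SSZ, SSSZ)), add(add(SSZ, SZ), mul(Z, Z)))
  →2  add(add(SSZ, SSSZ), add(add(SSZ, SZ), mul(Z, Z)))
  →3  add(S(add(SZ, SSSZ)), add(add(SSZ, SZ), mul(Z, Z)))
  →4  S(add(add(SZ, SSSZ), add(add(SSZ, SZ), mul(Z, Z))))
  →5  S(add(S(add(Z, SSSZ)), add(add(SSZ, SZ), mul(Z, Z))))
  →6  S(S(add(add(Z, SSSZ), add(add(SSZ, SZ), mul(Z, Z)))))
  →7  S(S(add(SSSZ, add(add(SSZ, SZ), mul(Z, Z)))))
  →8  S(S(S(add(SSZ, add(add(SSZ, SZ), mul(Z, Z))))))
  →9  S(S(S(S(add(SZ, add(add(SSZ, SZ), mul(Z, Z)))))))
  →10  S(S(S(S(S(add(Z, add(add(SSZ, SZ), mul(Z, Z))))))))
  →11  S(S(S(S(S(add(add(SSZ, SZ), mul(Z, Z)))))))
  →12  S(S(S(S(S(add(S(add(SZ, SZ)), mul(Z, Z)))))))
  →13  S(S(S(S(S(S(add(add(SZ, SZ), mul(Z, Z))))))))
  →14  S(S(S(S(S(S(add(S(add(Z, SZ)), mul(Z, Z))))))))
  →15  S(S(S(S(S(S(S(add(add(Z, SZ), mul(Z, Z)))))))))
  →16  S(S(S(S(S(S(S(add(SZ, mul(Z, Z)))))))))
  →17  S(S(S(S(S(S(S(S(add(Z, mul(Z, Z))))))))))
  →18  S(S(S(S(S(S(S(S(mul(Z, Z)))))))))
  →19  S^8(Z)

Term B:
  start: add(SSZ, add(SSSZ, SSSZ))
  →1  S(add(SZ, add(SSSZ, SSSZ)))
  →2  S(S(add(Z, add(SSSZ, SSSZ))))
  →3  S(S(add(SSSZ, SSSZ)))
  →4  S(S(S(add(SSZ, SSSZ))))
  →5  S(S(S(S(add(SZ, SSSZ)))))
  →6  S(S(S(S(S(add(Z, SSSZ))))))
  →7  S^8(Z)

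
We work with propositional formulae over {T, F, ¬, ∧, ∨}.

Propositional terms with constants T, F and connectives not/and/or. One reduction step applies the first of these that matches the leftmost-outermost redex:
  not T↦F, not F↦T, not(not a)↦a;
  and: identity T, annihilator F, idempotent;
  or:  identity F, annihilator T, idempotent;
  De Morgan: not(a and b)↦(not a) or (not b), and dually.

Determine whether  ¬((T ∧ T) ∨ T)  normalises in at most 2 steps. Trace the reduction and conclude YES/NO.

Answer: NO — after 2 steps the term is (¬T ∨ ¬T) ∧ ¬T, not yet normal

Reduction:
  start: ¬((T ∧ T) ∨ T)
  [1] ¬(T ∧ T) ∧ ¬T
  [2] (¬T ∨ ¬T) ∧ ¬T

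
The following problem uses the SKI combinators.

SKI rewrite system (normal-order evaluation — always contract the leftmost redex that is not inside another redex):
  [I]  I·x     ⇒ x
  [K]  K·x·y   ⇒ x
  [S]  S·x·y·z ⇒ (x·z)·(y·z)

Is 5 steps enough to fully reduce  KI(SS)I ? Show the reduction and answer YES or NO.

Answer: YES — reaches normal form I in 2 ≤ 5 steps

Derivation:
  start: KI(SS)I
  →1  II
  →2  I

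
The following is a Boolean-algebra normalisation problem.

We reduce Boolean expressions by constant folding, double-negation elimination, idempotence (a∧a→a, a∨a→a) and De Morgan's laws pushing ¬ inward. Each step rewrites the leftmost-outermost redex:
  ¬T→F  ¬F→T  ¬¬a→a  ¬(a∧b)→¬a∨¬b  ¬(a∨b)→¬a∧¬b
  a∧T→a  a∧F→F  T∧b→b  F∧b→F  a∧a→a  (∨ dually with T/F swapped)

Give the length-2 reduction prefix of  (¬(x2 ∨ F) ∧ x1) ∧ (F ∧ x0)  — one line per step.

Answer: after 2 steps: ((¬x2 ∧ T) ∧ x1) ∧ (F ∧ x0)

Working:
  start: (¬(x2 ∨ F) ∧ x1) ∧ (F ∧ x0)
  step 1: ((¬x2 ∧ ¬F) ∧ x1) ∧ (F ∧ x0)
  step 2: ((¬x2 ∧ T) ∧ x1) ∧ (F ∧ x0)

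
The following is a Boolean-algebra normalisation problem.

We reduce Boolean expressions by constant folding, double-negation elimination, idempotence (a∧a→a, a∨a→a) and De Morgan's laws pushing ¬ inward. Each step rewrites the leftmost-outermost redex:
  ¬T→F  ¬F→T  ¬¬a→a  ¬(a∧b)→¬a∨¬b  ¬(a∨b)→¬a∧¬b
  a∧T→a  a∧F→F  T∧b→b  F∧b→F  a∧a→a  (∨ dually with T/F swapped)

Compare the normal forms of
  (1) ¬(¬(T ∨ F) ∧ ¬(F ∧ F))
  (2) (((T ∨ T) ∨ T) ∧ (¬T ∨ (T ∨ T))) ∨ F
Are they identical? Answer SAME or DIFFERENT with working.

Term A:
  start: ¬(¬(T ∨ F) ∧ ¬(F ∧ F))
  step 1: ¬¬(T ∨ F) ∨ ¬¬(F ∧ F)
  step 2: (T ∨ F) ∨ ¬¬(F ∧ F)
  step 3: T ∨ ¬¬(F ∧ F)
  step 4: T

Term B:
  start: (((T ∨ T) ∨ T) ∧ (¬T ∨ (T ∨ T))) ∨ F
  step 1: ((T ∨ T) ∨ T) ∧ (¬T ∨ (T ∨ T))
  step 2: T ∧ (¬T ∨ (T ∨ T))
  step 3: ¬T ∨ (T ∨ T)
  step 4: F ∨ (T ∨ T)
  step 5: T ∨ T
  step 6: T

Answer: SAME — A ⇓ T, B ⇓ T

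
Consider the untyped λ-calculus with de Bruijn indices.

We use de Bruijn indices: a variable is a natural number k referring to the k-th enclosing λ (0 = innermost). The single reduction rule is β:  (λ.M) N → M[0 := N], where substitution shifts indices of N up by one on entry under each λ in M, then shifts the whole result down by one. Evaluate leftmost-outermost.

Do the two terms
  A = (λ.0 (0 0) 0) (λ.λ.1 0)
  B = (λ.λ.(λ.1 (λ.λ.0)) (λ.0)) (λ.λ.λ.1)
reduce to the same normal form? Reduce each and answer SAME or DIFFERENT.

Term A:
  start: (λ.0 (0 0) 0) (λ.λ.1 0)
  [1] (λ.λ.1 0) ((λ.λ.1 0) (λ.λ.1 0)) (λ.λ.1 0)
  [2] (λ.(λ.λ.1 0) (λ.λ.1 0) 0) (λ.λ.1 0)
  [3] (λ.λ.1 0) (λ.λ.1 0) (λ.λ.1 0)
  [4] (λ.(λ.λ.1 0) 0) (λ.λ.1 0)
  [5] (λ.λ.1 0) (λ.λ.1 0)
  [6] λ.(λ.λ.1 0) 0
  [7] λ.λ.1 0

Term B:
  start: (λ.λ.(λ.1 (λ.λ.0)) (λ.0)) (λ.λ.λ.1)
  [1] λ.(λ.1 (λ.λ.0)) (λ.0)
  [2] λ.0 (λ.λ.0)

Answer: DIFFERENT — A ⇓ λ.λ.1 0, B ⇓ λ.0 (λ.λ.0)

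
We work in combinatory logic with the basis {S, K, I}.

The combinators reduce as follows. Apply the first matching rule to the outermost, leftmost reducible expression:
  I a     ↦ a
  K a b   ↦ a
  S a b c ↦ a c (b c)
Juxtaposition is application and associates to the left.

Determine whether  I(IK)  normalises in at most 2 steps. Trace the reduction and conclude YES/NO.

Answer: YES — reaches normal form K in 2 ≤ 2 steps

Reduction:
  start: I(IK)
  step 1: IK
  step 2: K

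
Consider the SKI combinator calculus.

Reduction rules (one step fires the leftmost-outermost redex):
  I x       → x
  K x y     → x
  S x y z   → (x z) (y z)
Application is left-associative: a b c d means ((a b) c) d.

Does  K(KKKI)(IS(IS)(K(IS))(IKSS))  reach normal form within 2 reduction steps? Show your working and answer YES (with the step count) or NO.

Answer: YES — reaches normal form KI in 2 ≤ 2 steps

Working:
  start: K(KKKI)(IS(IS)(K(IS))(IKSS))
  →1  KKKI
  →2  KI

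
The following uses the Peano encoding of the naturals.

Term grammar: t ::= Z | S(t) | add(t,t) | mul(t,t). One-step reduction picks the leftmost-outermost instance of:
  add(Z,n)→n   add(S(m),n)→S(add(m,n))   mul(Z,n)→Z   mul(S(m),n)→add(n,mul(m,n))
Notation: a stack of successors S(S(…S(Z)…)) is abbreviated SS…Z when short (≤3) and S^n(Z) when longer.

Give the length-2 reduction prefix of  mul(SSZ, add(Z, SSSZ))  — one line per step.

  start: mul(SSZ, add(Z, SSSZ))
  →1  add(add(Z, SSSZ), mul(SZ, add(Z, SSSZ)))
  →2  add(SSSZ, mul(SZ, add(Z, SSSZ)))

Answer: after 2 steps: add(SSSZ, mul(SZ, add(Z, SSSZ)))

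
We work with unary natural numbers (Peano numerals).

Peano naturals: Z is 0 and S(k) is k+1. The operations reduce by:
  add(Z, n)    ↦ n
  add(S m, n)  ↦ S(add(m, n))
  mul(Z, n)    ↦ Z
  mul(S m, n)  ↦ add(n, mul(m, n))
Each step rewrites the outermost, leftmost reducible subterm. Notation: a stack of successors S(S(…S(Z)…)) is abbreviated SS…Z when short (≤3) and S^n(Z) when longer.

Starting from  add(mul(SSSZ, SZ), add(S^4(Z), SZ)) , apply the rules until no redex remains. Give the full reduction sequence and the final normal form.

  start: add(mul(SSSZ, SZ), add(S^4(Z), SZ))
  step 1: add(add(SZ, mul(SSZ, SZ)), add(S^4(Z), SZ))
  step 2: add(S(add(Z, mul(SSZ, SZ))), add(S^4(Z), SZ))
  step 3: S(add(add(Z, mul(SSZ, SZ)), add(S^4(Z), SZ)))
  step 4: S(add(mul(SSZ, SZ), add(S^4(Z), SZ)))
  step 5: S(add(add(SZ, mul(SZ, SZ)), add(S^4(Z), SZ)))
  step 6: S(add(S(add(Z, mul(SZ, SZ))), add(S^4(Z), SZ)))
  step 7: S(S(add(add(Z, mul(SZ, SZ)), add(S^4(Z), SZ))))
  step 8: S(S(add(mul(SZ, SZ), add(S^4(Z), SZ))))
  step 9: S(S(add(add(SZ, mul(Z, SZ)), add(S^4(Z), SZ))))
  step 10: S(S(add(S(add(Z, mul(Z, SZ))), add(S^4(Z), SZ))))
  step 11: S(S(S(add(add(Z, mul(Z, SZ)), add(S^4(Z), SZ)))))
  step 12: S(S(S(add(mul(Z, SZ), add(S^4(Z), SZ)))))
  step 13: S(S(S(add(Z, add(S^4(Z), SZ)))))
  step 14: S(S(S(add(S^4(Z), SZ))))
  step 15: S(S(S(S(add(SSSZ, SZ)))))
  step 16: S(S(S(S(S(add(SSZ, SZ))))))
  step 17: S(S(S(S(S(S(add(SZ, SZ)))))))
  step 18: S(S(S(S(S(S(S(add(Z, SZ))))))))
  step 19: S^8(Z)

Answer: normal form = S^8(Z)  (in 19 steps)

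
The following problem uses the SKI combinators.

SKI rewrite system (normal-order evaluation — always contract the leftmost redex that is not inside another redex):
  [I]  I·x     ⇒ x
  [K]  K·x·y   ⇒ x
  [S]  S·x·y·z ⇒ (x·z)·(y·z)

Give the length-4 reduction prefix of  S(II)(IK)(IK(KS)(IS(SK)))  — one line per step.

  start: S(II)(IK)(IK(KS)(IS(SK)))
  →1  II(IK(KS)(IS(SK)))(IK(IK(KS)(IS(SK))))
  →2  I(IK(KS)(IS(SK)))(IK(IK(KS)(IS(SK))))
  →3  IK(KS)(IS(SK))(IK(IK(KS)(IS(SK))))
  →4  K(KS)(IS(SK))(IK(IK(KS)(IS(SK))))

Answer: after 4 steps: K(KS)(IS(SK))(IK(IK(KS)(IS(SK))))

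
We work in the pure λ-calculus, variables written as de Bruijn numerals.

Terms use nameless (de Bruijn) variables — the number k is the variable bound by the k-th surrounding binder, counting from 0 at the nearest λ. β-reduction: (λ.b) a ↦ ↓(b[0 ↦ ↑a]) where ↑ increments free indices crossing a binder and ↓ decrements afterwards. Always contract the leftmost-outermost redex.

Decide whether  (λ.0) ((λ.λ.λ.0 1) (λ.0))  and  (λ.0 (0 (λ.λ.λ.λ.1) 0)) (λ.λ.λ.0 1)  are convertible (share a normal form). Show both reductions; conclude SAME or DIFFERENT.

Term A:
  start: (λ.0) ((λ.λ.λ.0 1) (λ.0))
  step 1: (λ.λ.λ.0 1) (λ.0)
  step 2: λ.λ.0 1

Term B:
  start: (λ.0 (0 (λ.λ.λ.λ.1) 0)) (λ.λ.λ.0 1)
  step 1: (λ.λ.λ.0 1) ((λ.λ.λ.0 1) (λ.λ.λ.λ.1) (λ.λ.λ.0 1))
  step 2: λ.λ.0 1

Answer: SAME — A ⇓ λ.λ.0 1, B ⇓ λ.λ.0 1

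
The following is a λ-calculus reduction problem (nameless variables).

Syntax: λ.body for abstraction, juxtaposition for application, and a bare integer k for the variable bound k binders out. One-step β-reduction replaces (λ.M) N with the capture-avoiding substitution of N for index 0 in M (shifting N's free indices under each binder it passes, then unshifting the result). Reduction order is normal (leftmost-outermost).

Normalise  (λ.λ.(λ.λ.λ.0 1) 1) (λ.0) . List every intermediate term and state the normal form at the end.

Answer: normal form = λ.λ.λ.0 1  (in 2 steps)

Working:
  start: (λ.λ.(λ.λ.λ.0 1) 1) (λ.0)
  [1] λ.(λ.λ.λ.0 1) (λ.0)
  [2] λ.λ.λ.0 1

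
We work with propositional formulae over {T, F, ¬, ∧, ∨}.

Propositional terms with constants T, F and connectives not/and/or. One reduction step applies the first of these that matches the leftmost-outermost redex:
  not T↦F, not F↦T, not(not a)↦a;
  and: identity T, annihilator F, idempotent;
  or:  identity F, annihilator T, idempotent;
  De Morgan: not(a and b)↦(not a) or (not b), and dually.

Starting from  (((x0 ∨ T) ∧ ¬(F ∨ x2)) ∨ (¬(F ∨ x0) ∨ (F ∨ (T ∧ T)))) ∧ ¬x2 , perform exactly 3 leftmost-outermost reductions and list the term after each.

Answer: after 3 steps: ((¬F ∧ ¬x2) ∨ (¬(F ∨ x0) ∨ (F ∨ (T ∧ T)))) ∧ ¬x2

Derivation:
  start: (((x0 ∨ T) ∧ ¬(F ∨ x2)) ∨ (¬(F ∨ x0) ∨ (F ∨ (T ∧ T)))) ∧ ¬x2
  [1] ((T ∧ ¬(F ∨ x2)) ∨ (¬(F ∨ x0) ∨ (F ∨ (T ∧ T)))) ∧ ¬x2
  [2] (¬(F ∨ x2) ∨ (¬(F ∨ x0) ∨ (F ∨ (T ∧ T)))) ∧ ¬x2
  [3] ((¬F ∧ ¬x2) ∨ (¬(F ∨ x0) ∨ (F ∨ (T ∧ T)))) ∧ ¬x2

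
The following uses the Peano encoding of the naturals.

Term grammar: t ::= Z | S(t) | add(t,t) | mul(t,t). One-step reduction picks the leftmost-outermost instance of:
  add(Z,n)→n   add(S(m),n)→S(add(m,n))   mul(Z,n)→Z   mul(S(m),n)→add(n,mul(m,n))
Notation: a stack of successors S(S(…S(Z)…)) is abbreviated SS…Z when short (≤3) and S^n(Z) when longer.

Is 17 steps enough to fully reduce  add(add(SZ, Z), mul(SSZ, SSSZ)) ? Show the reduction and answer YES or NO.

  start: add(add(SZ, Z), mul(SSZ, SSSZ))
  step 1: add(S(add(Z, Z)), mul(SSZ, SSSZ))
  step 2: S(add(add(Z, Z), mul(SSZ, SSSZ)))
  step 3: S(add(Z, mul(SSZ, SSSZ)))
  step 4: S(mul(SSZ, SSSZ))
  step 5: S(add(SSSZ, mul(SZ, SSSZ)))
  step 6: S(S(add(SSZ, mul(SZ, SSSZ))))
  step 7: S(S(S(add(SZ, mul(SZ, SSSZ)))))
  step 8: S(S(S(S(add(Z, mul(SZ, SSSZ))))))
  step 9: S(S(S(S(mul(SZ, SSSZ)))))
  step 10: S(S(S(S(add(SSSZ, mul(Z, SSSZ))))))
  step 11: S(S(S(S(S(add(SSZ, mul(Z, SSSZ)))))))
  step 12: S(S(S(S(S(S(add(SZ, mul(Z, SSSZ))))))))
  step 13: S(S(S(S(S(S(S(add(Z, mul(Z, SSSZ)))))))))
  step 14: S(S(S(S(S(S(S(mul(Z, SSSZ))))))))
  step 15: S^7(Z)

Answer: YES — reaches normal form S^7(Z) in 15 ≤ 17 steps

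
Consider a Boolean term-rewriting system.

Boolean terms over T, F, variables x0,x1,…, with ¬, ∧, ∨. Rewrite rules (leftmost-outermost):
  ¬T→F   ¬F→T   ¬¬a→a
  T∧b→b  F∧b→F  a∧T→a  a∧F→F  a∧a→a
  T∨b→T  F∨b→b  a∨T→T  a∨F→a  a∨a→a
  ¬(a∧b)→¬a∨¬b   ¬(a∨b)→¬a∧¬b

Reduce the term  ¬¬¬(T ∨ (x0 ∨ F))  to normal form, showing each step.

  start: ¬¬¬(T ∨ (x0 ∨ F))
  [1] ¬(T ∨ (x0 ∨ F))
  [2] ¬T ∧ ¬(x0 ∨ F)
  [3] F ∧ ¬(x0 ∨ F)
  [4] F

Answer: normal form = F  (in 4 steps)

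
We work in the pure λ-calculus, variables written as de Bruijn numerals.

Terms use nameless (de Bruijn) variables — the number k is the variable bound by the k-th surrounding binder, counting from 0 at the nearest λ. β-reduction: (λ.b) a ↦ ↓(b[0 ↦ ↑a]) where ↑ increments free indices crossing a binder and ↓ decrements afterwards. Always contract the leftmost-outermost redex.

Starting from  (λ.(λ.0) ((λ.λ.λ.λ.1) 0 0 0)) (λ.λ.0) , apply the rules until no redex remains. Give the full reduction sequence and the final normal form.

  start: (λ.(λ.0) ((λ.λ.λ.λ.1) 0 0 0)) (λ.λ.0)
  step 1: (λ.0) ((λ.λ.λ.λ.1) (λ.λ.0) (λ.λ.0) (λ.λ.0))
  step 2: (λ.λ.λ.λ.1) (λ.λ.0) (λ.λ.0) (λ.λ.0)
  step 3: (λ.λ.λ.1) (λ.λ.0) (λ.λ.0)
  step 4: (λ.λ.1) (λ.λ.0)
  step 5: λ.λ.λ.0

Answer: normal form = λ.λ.λ.0  (in 5 steps)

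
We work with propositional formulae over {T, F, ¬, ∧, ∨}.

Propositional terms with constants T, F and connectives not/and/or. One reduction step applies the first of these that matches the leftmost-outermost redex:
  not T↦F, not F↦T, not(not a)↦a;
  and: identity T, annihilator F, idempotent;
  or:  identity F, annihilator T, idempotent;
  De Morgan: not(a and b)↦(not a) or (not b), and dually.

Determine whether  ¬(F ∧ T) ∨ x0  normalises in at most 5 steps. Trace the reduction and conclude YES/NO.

  start: ¬(F ∧ T) ∨ x0
  step 1: (¬F ∨ ¬T) ∨ x0
  step 2: (T ∨ ¬T) ∨ x0
  step 3: T ∨ x0
  step 4: T

Answer: YES — reaches normal form T in 4 ≤ 5 steps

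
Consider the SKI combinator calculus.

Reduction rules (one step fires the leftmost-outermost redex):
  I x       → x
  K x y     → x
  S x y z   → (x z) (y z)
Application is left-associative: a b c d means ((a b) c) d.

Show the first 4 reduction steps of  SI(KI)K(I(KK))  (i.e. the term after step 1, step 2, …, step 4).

  start: SI(KI)K(I(KK))
  →1  IK(KIK)(I(KK))
  →2  K(KIK)(I(KK))
  →3  KIK
  →4  I

Answer: after 4 steps: I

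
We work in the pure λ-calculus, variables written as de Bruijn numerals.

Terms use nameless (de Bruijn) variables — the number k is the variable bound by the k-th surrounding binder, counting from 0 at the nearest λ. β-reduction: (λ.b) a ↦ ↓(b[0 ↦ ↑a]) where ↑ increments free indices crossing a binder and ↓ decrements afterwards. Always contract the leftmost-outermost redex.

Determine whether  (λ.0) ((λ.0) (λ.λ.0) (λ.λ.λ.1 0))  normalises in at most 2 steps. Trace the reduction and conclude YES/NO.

Answer: NO — after 2 steps the term is (λ.λ.0) (λ.λ.λ.1 0), not yet normal

Derivation:
  start: (λ.0) ((λ.0) (λ.λ.0) (λ.λ.λ.1 0))
  →1  (λ.0) (λ.λ.0) (λ.λ.λ.1 0)
  →2  (λ.λ.0) (λ.λ.λ.1 0)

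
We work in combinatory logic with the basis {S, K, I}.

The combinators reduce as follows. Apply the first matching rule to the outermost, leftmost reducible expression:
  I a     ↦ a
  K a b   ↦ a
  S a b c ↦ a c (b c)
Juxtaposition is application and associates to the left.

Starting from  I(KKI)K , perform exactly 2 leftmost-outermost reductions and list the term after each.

Answer: after 2 steps: KK

Working:
  start: I(KKI)K
  →1  KKIK
  →2  KK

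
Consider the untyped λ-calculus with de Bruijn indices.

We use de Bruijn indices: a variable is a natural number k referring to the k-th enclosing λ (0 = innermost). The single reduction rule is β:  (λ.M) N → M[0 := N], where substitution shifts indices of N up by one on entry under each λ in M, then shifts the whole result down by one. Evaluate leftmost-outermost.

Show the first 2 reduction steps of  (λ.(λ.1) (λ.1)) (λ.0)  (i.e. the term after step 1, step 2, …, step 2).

Answer: after 2 steps: λ.0

Working:
  start: (λ.(λ.1) (λ.1)) (λ.0)
  [1] (λ.λ.0) (λ.λ.0)
  [2] λ.0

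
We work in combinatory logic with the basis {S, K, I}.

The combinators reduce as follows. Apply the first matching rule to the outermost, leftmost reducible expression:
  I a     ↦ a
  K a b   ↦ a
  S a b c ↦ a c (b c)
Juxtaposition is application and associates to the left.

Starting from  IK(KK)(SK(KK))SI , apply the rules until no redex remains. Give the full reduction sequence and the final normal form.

Answer: normal form = KI  (in 3 steps)

Working:
  start: IK(KK)(SK(KK))SI
  →1  K(KK)(SK(KK))SI
  →2  KKSI
  →3  KI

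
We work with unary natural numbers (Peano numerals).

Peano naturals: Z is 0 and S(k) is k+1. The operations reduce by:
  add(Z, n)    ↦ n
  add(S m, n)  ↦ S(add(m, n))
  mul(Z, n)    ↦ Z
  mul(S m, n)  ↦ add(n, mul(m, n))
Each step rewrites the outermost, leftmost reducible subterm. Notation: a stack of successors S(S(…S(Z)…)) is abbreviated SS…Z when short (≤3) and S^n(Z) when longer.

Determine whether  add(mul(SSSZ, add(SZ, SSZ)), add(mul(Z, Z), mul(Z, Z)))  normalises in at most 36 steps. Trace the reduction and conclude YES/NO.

Answer: YES — reaches normal form S^9(Z) in 35 ≤ 36 steps

Working:
  start: add(mul(SSSZ, add(SZ, SSZ)), add(mul(Z, Z), mul(Z, Z)))
  [1] add(add(add(SZ, SSZ), mul(SSZ, add(SZ, SSZ))), add(mul(Z, Z), mul(Z, Z)))
  [2] add(add(S(add(Z, SSZ)), mul(SSZ, add(SZ, SSZ))), add(mul(Z, Z), mul(Z, Z)))
  [3] add(S(add(add(Z, SSZ), mul(SSZ, add(SZ, SSZ)))), add(mul(Z, Z), mul(Z, Z)))
  [4] S(add(add(add(Z, SSZ), mul(SSZ, add(SZ, SSZ))), add(mul(Z, Z), mul(Z, Z))))
  [5] S(add(add(SSZ, mul(SSZ, add(SZ, SSZ))), add(mul(Z, Z), mul(Z, Z))))
  [6] S(add(S(add(SZ, mul(SSZ, add(SZ, SSZ)))), add(mul(Z, Z), mul(Z, Z))))
  [7] S(S(add(add(SZ, mul(SSZ, add(SZ, SSZ))), add(mul(Z, Z), mul(Z, Z)))))
  [8] S(S(add(S(add(Z, mul(SSZ, add(SZ, SSZ)))), add(mul(Z, Z), mul(Z, Z)))))
  [9] S(S(S(add(add(Z, mul(SSZ, add(SZ, SSZ))), add(mul(Z, Z), mul(Z, Z))))))
  [10] S(S(S(add(mul(SSZ, add(SZ, SSZ)), add(mul(Z, Z), mul(Z, Z))))))
  [11] S(S(S(add(add(add(SZ, SSZ), mul(SZ, add(SZ, SSZ))), add(mul(Z, Z), mul(Z, Z))))))
  [12] S(S(S(add(add(S(add(Z, SSZ)), mul(SZ, add(SZ, SSZ))), add(mul(Z, Z), mul(Z, Z))))))
  [13] S(S(S(add(S(add(add(Z, SSZ), mul(SZ, add(SZ, SSZ)))), add(mul(Z, Z), mul(Z, Z))))))
  [14] S(S(S(S(add(add(add(Z, SSZ), mul(SZ, add(SZ, SSZ))), add(mul(Z, Z), mul(Z, Z)))))))
  [15] S(S(S(S(add(add(SSZ, mul(SZ, add(SZ, SSZ))), add(mul(Z, Z), mul(Z, Z)))))))
  [16] S(S(S(S(add(S(add(SZ, mul(SZ, add(SZ, SSZ)))), add(mul(Z, Z), mul(Z, Z)))))))
  [17] S(S(S(S(S(add(add(SZ, mul(SZ, add(SZ, SSZ))), add(mul(Z, Z), mul(Z, Z))))))))
  [18] S(S(S(S(S(add(S(add(Z, mul(SZ, add(SZ, SSZ)))), add(mul(Z, Z), mul(Z, Z))))))))
  [19] S(S(S(S(S(S(add(add(Z, mul(SZ, add(SZ, SSZ))), add(mul(Z, Z), mul(Z, Z)))))))))
  [20] S(S(S(S(S(S(add(mul(SZ, add(SZ, SSZ)), add(mul(Z, Z), mul(Z, Z)))))))))
  [21] S(S(S(S(S(S(add(add(add(SZ, SSZ), mul(Z, add(SZ, SSZ))), add(mul(Z, Z), mul(Z, Z)))))))))
  [22] S(S(S(S(S(S(add(add(S(add(Z, SSZ)), mul(Z, add(SZ, SSZ))), add(mul(Z, Z), mul(Z, Z)))))))))
  [23] S(S(S(S(S(S(add(S(add(add(Z, SSZ), mul(Z, add(SZ, SSZ)))), add(mul(Z, Z), mul(Z, Z)))))))))
  [24] S(S(S(S(S(S(S(add(add(add(Z, SSZ), mul(Z, add(SZ, SSZ))), add(mul(Z, Z), mul(Z, Z))))))))))
  [25] S(S(S(S(S(S(S(add(add(SSZ, mul(Z, add(SZ, SSZ))), add(mul(Z, Z), mul(Z, Z))))))))))
  [26] S(S(S(S(S(S(S(add(S(add(SZ, mul(Z, add(SZ, SSZ)))), add(mul(Z, Z), mul(Z, Z))))))))))
  [27] S(S(S(S(S(S(S(S(add(add(SZ, mul(Z, add(SZ, SSZ))), add(mul(Z, Z), mul(Z, Z)))))))))))
  [28] S(S(S(S(S(S(S(S(add(S(add(Z, mul(Z, add(SZ, SSZ)))), add(mul(Z, Z), mul(Z, Z)))))))))))
  [29] S(S(S(S(S(S(S(S(S(add(add(Z, mul(Z, add(SZ, SSZ))), add(mul(Z, Z), mul(Z, Z))))))))))))
  [30] S(S(S(S(S(S(S(S(S(add(mul(Z, add(SZ, SSZ)), add(mul(Z, Z), mul(Z, Z))))))))))))
  [31] S(S(S(S(S(S(S(S(S(add(Z, add(mul(Z, Z), mul(Z, Z))))))))))))
  [32] S(S(S(S(S(S(S(S(S(add(mul(Z, Z), mul(Z, Z)))))))))))
  [33] S(S(S(S(S(S(S(S(S(add(Z, mul(Z, Z)))))))))))
  [34] S(S(S(S(S(S(S(S(S(mul(Z, Z))))))))))
  [35] S^9(Z)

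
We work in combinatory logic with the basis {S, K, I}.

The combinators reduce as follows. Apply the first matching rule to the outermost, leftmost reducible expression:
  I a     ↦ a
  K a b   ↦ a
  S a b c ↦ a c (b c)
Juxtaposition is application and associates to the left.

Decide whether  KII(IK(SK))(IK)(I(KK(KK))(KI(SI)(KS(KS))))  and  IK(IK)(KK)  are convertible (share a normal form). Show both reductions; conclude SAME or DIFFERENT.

Answer: DIFFERENT — A ⇓ SK(KS), B ⇓ K

Reduction:
Term A:
  start: KII(IK(SK))(IK)(I(KK(KK))(KI(SI)(KS(KS))))
  step 1: I(IK(SK))(IK)(I(KK(KK))(KI(SI)(KS(KS))))
  step 2: IK(SK)(IK)(I(KK(KK))(KI(SI)(KS(KS))))
  step 3: K(SK)(IK)(I(KK(KK))(KI(SI)(KS(KS))))
  step 4: SK(I(KK(KK))(KI(SI)(KS(KS))))
  step 5: SK(KK(KK)(KI(SI)(KS(KS))))
  step 6: SK(K(KI(SI)(KS(KS))))
  step 7: SK(K(I(KS(KS))))
  step 8: SK(K(KS(KS)))
  step 9: SK(KS)

Term B:
  start: IK(IK)(KK)
  step 1: K(IK)(KK)
  step 2: IK
  step 3: K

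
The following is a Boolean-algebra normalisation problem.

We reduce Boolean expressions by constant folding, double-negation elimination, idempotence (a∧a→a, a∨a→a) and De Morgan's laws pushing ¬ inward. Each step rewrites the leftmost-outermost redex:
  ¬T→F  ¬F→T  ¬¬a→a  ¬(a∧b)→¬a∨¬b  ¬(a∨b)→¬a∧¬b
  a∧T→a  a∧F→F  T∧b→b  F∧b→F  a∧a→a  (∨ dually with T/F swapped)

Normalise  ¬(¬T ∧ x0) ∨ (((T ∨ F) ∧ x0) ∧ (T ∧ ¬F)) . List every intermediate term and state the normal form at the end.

  start: ¬(¬T ∧ x0) ∨ (((T ∨ F) ∧ x0) ∧ (T ∧ ¬F))
  [1] (¬¬T ∨ ¬x0) ∨ (((T ∨ F) ∧ x0) ∧ (T ∧ ¬F))
  [2] (T ∨ ¬x0) ∨ (((T ∨ F) ∧ x0) ∧ (T ∧ ¬F))
  [3] T ∨ (((T ∨ F) ∧ x0) ∧ (T ∧ ¬F))
  [4] T

Answer: normal form = T  (in 4 steps)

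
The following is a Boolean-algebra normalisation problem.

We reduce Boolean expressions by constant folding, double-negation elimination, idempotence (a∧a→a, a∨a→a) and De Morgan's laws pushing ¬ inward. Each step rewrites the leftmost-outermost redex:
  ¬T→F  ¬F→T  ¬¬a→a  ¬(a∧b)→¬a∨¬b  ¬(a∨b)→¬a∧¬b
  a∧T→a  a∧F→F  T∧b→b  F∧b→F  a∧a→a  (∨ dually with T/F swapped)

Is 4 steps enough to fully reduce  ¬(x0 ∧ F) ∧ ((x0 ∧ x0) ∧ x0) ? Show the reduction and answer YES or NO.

  start: ¬(x0 ∧ F) ∧ ((x0 ∧ x0) ∧ x0)
  →1  (¬x0 ∨ ¬F) ∧ ((x0 ∧ x0) ∧ x0)
  →2  (¬x0 ∨ T) ∧ ((x0 ∧ x0) ∧ x0)
  →3  T ∧ ((x0 ∧ x0) ∧ x0)
  →4  (x0 ∧ x0) ∧ x0

Answer: NO — after 4 steps the term is (x0 ∧ x0) ∧ x0, not yet normal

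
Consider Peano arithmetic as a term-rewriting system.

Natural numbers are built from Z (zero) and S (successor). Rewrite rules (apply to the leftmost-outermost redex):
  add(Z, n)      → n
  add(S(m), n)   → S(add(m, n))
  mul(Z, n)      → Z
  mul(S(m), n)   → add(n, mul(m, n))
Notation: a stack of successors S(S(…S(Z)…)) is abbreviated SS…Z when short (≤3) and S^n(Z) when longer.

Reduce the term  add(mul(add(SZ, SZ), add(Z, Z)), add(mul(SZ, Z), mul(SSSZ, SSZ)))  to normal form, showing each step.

Answer: normal form = S^6(Z)  (in 27 steps)

Derivation:
  start: add(mul(add(SZ, SZ), add(Z, Z)), add(mul(SZ, Z), mul(SSSZ, SSZ)))
  step 1: add(mul(S(add(Z, SZ)), add(Z, Z)), add(mul(SZ, Z), mul(SSSZ, SSZ)))
  step 2: add(add(add(Z, Z), mul(add(Z, SZ), add(Z, Z))), add(mul(SZ, Z), mul(SSSZ, SSZ)))
  step 3: add(add(Z, mul(add(Z, SZ), add(Z, Z))), add(mul(SZ, Z), mul(SSSZ, SSZ)))
  step 4: add(mul(add(Z, SZ), add(Z, Z)), add(mul(SZ, Z), mul(SSSZ, SSZ)))
  step 5: add(mul(SZ, add(Z, Z)), add(mul(SZ, Z), mul(SSSZ, SSZ)))
  step 6: add(add(add(Z, Z), mul(Z, add(Z, Z))), add(mul(SZ, Z), mul(SSSZ, SSZ)))
  step 7: add(add(Z, mul(Z, add(Z, Z))), add(mul(SZ, Z), mul(SSSZ, SSZ)))
  step 8: add(mul(Z, add(Z, Z)), add(mul(SZ, Z), mul(SSSZ, SSZ)))
  step 9: add(Z, add(mul(SZ, Z), mul(SSSZ, SSZ)))
  step 10: add(mul(SZ, Z), mul(SSSZ, SSZ))
  step 11: add(add(Z, mul(Z, Z)), mul(SSSZ, SSZ))
  step 12: add(mul(Z, Z), mul(SSSZ, SSZ))
  step 13: add(Z, mul(SSSZ, SSZ))
  step 14: mul(SSSZ, SSZ)
  step 15: add(SSZ, mul(SSZ, SSZ))
  step 16: S(add(SZ, mul(SSZ, SSZ)))
  step 17: S(S(add(Z, mul(SSZ, SSZ))))
  step 18: S(S(mul(SSZ, SSZ)))
  step 19: S(S(add(SSZ, mul(SZ, SSZ))))
  step 20: S(S(S(add(SZ, mul(SZ, SSZ)))))
  step 21: S(S(S(S(add(Z, mul(SZ, SSZ))))))
  step 22: S(S(S(S(mul(SZ, SSZ)))))
  step 23: S(S(S(S(add(SSZ, mul(Z, SSZ))))))
  step 24: S(S(S(S(S(add(SZ, mul(Z, SSZ)))))))
  step 25: S(S(S(S(S(S(add(Z, mul(Z, SSZ))))))))
  step 26: S(S(S(S(S(S(mul(Z, SSZ)))))))
  step 27: S^6(Z)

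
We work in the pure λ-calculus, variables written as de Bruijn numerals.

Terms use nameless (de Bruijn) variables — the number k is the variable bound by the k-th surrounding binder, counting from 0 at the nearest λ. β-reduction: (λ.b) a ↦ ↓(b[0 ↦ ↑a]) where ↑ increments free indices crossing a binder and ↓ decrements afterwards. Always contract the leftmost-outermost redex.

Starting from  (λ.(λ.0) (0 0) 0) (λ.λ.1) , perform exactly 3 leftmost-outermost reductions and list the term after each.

Answer: after 3 steps: (λ.λ.λ.1) (λ.λ.1)

Working:
  start: (λ.(λ.0) (0 0) 0) (λ.λ.1)
  →1  (λ.0) ((λ.λ.1) (λ.λ.1)) (λ.λ.1)
  →2  (λ.λ.1) (λ.λ.1) (λ.λ.1)
  →3  (λ.λ.λ.1) (λ.λ.1)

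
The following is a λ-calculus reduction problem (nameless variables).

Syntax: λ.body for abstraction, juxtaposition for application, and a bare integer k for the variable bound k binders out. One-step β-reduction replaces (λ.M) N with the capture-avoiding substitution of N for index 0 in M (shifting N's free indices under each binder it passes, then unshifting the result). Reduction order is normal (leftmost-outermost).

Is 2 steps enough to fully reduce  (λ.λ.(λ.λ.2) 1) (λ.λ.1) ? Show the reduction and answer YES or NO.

  start: (λ.λ.(λ.λ.2) 1) (λ.λ.1)
  step 1: λ.(λ.λ.2) (λ.λ.1)
  step 2: λ.λ.1

Answer: YES — reaches normal form λ.λ.1 in 2 ≤ 2 steps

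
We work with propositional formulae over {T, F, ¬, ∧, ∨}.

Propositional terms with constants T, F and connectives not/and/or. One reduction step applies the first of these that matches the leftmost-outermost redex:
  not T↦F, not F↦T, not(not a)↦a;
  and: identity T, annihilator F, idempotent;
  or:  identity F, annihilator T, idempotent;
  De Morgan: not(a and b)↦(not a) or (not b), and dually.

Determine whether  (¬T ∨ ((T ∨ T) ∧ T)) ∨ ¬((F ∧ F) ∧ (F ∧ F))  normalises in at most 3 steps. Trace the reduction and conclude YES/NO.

  start: (¬T ∨ ((T ∨ T) ∧ T)) ∨ ¬((F ∧ F) ∧ (F ∧ F))
  [1] (F ∨ ((T ∨ T) ∧ T)) ∨ ¬((F ∧ F) ∧ (F ∧ F))
  [2] ((T ∨ T) ∧ T) ∨ ¬((F ∧ F) ∧ (F ∧ F))
  [3] (T ∨ T) ∨ ¬((F ∧ F) ∧ (F ∧ F))

Answer: NO — after 3 steps the term is (T ∨ T) ∨ ¬((F ∧ F) ∧ (F ∧ F)), not yet normal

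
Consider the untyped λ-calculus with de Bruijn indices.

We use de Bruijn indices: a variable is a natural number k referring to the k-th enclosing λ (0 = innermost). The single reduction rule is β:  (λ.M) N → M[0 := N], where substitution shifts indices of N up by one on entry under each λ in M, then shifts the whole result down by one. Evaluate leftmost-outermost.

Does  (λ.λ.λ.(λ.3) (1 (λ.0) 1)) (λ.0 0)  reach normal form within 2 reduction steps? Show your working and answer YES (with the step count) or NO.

Answer: YES — reaches normal form λ.λ.λ.0 0 in 2 ≤ 2 steps

Derivation:
  start: (λ.λ.λ.(λ.3) (1 (λ.0) 1)) (λ.0 0)
  →1  λ.λ.(λ.λ.0 0) (1 (λ.0) 1)
  →2  λ.λ.λ.0 0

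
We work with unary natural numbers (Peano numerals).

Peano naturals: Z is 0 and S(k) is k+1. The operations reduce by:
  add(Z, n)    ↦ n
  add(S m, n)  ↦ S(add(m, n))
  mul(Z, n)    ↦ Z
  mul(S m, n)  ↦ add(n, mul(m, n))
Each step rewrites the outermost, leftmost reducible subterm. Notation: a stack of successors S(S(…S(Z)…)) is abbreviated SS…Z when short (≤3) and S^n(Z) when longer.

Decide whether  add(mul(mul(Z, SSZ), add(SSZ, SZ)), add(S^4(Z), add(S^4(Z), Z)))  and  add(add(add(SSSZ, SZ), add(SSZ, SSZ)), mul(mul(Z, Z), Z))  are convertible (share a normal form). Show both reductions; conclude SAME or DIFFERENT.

Term A:
  start: add(mul(mul(Z, SSZ), add(SSZ, SZ)), add(S^4(Z), add(S^4(Z), Z)))
  →1  add(mul(Z, add(SSZ, SZ)), add(S^4(Z), add(S^4(Z), Z)))
  →2  add(Z, add(S^4(Z), add(S^4(Z), Z)))
  →3  add(S^4(Z), add(S^4(Z), Z))
  →4  S(add(SSSZ, add(S^4(Z), Z)))
  →5  S(S(add(SSZ, add(S^4(Z), Z))))
  →6  S(S(S(add(SZ, add(S^4(Z), Z)))))
  →7  S(S(S(S(add(Z, add(S^4(Z), Z))))))
  →8  S(S(S(S(add(S^4(Z), Z)))))
  →9  S(S(S(S(S(add(SSSZ, Z))))))
  →10  S(S(S(S(S(S(add(SSZ, Z)))))))
  →11  S(S(S(S(S(S(S(add(SZ, Z))))))))
  →12  S(S(S(S(S(S(S(S(add(Z, Z)))))))))
  →13  S^8(Z)

Term B:
  start: add(add(add(SSSZ, SZ), add(SSZ, SSZ)), mul(mul(Z, Z), Z))
  →1  add(add(S(add(SSZ, SZ)), add(SSZ, SSZ)), mul(mul(Z, Z), Z))
  →2  add(S(add(add(SSZ, SZ), add(SSZ, SSZ))), mul(mul(Z, Z), Z))
  →3  S(add(add(add(SSZ, SZ), add(SSZ, SSZ)), mul(mul(Z, Z), Z)))
  →4  S(add(add(S(add(SZ, SZ)), add(SSZ, SSZ)), mul(mul(Z, Z), Z)))
  →5  S(add(S(add(add(SZ, SZ), add(SSZ, SSZ))), mul(mul(Z, Z), Z)))
  →6  S(S(add(add(add(SZ, SZ), add(SSZ, SSZ)), mul(mul(Z, Z), Z))))
  →7  S(S(add(add(S(add(Z, SZ)), add(SSZ, SSZ)), mul(mul(Z, Z), Z))))
  →8  S(S(add(S(add(add(Z, SZ), add(SSZ, SSZ))), mul(mul(Z, Z), Z))))
  →9  S(S(S(add(add(add(Z, SZ), add(SSZ, SSZ)), mul(mul(Z, Z), Z)))))
  →10  S(S(S(add(add(SZ, add(SSZ, SSZ)), mul(mul(Z, Z), Z)))))
  →11  S(S(S(add(S(add(Z, add(SSZ, SSZ))), mul(mul(Z, Z), Z)))))
  →12  S(S(S(S(add(add(Z, add(SSZ, SSZ)), mul(mul(Z, Z), Z))))))
  →13  S(S(S(S(add(add(SSZ, SSZ), mul(mul(Z, Z), Z))))))
  →14  S(S(S(S(add(S(add(SZ, SSZ)), mul(mul(Z, Z), Z))))))
  →15  S(S(S(S(S(add(add(SZ, SSZ), mul(mul(Z, Z), Z)))))))
  →16  S(S(S(S(S(add(S(add(Z, SSZ)), mul(mul(Z, Z), Z)))))))
  →17  S(S(S(S(S(S(add(add(Z, SSZ), mul(mul(Z, Z), Z))))))))
  →18  S(S(S(S(S(S(add(SSZ, mul(mul(Z, Z), Z))))))))
  →19  S(S(S(S(S(S(S(add(SZ, mul(mul(Z, Z), Z)))))))))
  →20  S(S(S(S(S(S(S(S(add(Z, mul(mul(Z, Z), Z))))))))))
  →21  S(S(S(S(S(S(S(S(mul(mul(Z, Z), Z)))))))))
  →22  S(S(S(S(S(S(S(S(mul(Z, Z)))))))))
  →23  S^8(Z)

Answer: SAME — A ⇓ S^8(Z), B ⇓ S^8(Z)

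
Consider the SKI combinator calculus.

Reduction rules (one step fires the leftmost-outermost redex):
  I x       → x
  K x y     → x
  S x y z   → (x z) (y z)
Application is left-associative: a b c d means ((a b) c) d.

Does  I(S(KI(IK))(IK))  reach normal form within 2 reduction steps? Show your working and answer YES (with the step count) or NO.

  start: I(S(KI(IK))(IK))
  →1  S(KI(IK))(IK)
  →2  SI(IK)

Answer: NO — after 2 steps the term is SI(IK), not yet normal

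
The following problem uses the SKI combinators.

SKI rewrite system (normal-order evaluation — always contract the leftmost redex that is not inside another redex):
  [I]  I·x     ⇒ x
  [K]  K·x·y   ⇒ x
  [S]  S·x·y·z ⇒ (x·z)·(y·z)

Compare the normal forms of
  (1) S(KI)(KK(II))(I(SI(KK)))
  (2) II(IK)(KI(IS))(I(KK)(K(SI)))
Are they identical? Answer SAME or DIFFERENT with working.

Term A:
  start: S(KI)(KK(II))(I(SI(KK)))
  [1] KI(I(SI(KK)))(KK(II)(I(SI(KK))))
  [2] I(KK(II)(I(SI(KK))))
  [3] KK(II)(I(SI(KK)))
  [4] K(I(SI(KK)))
  [5] K(SI(KK))

Term B:
  start: II(IK)(KI(IS))(I(KK)(K(SI)))
  [1] I(IK)(KI(IS))(I(KK)(K(SI)))
  [2] IK(KI(IS))(I(KK)(K(SI)))
  [3] K(KI(IS))(I(KK)(K(SI)))
  [4] KI(IS)
  [5] I

Answer: DIFFERENT — A ⇓ K(SI(KK)), B ⇓ I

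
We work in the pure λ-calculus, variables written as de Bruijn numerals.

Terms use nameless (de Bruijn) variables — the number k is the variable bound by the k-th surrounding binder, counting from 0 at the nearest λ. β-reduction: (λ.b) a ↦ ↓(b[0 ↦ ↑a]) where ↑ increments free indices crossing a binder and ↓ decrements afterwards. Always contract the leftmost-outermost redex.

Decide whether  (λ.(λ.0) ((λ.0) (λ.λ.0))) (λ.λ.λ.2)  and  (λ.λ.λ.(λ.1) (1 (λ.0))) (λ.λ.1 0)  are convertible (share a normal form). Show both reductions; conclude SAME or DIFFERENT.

Answer: SAME — A ⇓ λ.λ.0, B ⇓ λ.λ.0

Reduction:
Term A:
  start: (λ.(λ.0) ((λ.0) (λ.λ.0))) (λ.λ.λ.2)
  [1] (λ.0) ((λ.0) (λ.λ.0))
  [2] (λ.0) (λ.λ.0)
  [3] λ.λ.0

Term B:
  start: (λ.λ.λ.(λ.1) (1 (λ.0))) (λ.λ.1 0)
  [1] λ.λ.(λ.1) (1 (λ.0))
  [2] λ.λ.0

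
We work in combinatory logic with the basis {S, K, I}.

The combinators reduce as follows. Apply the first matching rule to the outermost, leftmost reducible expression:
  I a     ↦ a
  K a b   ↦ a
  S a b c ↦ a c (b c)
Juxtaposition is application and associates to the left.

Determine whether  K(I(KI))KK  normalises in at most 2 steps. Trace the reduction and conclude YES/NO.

Answer: NO — after 2 steps the term is KIK, not yet normal

Working:
  start: K(I(KI))KK
  [1] I(KI)K
  [2] KIK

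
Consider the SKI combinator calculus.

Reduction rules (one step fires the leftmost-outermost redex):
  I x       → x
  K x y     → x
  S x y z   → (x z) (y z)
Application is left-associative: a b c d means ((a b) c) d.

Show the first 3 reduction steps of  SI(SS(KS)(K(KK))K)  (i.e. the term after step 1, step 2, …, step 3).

  start: SI(SS(KS)(K(KK))K)
  →1  SI(S(K(KK))(KS(K(KK)))K)
  →2  SI(K(KK)K(KS(K(KK))K))
  →3  SI(KK(KS(K(KK))K))

Answer: after 3 steps: SI(KK(KS(K(KK))K))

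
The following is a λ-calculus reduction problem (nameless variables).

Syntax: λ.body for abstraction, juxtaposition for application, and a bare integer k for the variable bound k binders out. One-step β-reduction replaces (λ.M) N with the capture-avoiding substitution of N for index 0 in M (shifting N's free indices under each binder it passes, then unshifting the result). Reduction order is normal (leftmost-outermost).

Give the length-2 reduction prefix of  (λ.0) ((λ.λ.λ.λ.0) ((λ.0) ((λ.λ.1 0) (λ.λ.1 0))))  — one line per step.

  start: (λ.0) ((λ.λ.λ.λ.0) ((λ.0) ((λ.λ.1 0) (λ.λ.1 0))))
  [1] (λ.λ.λ.λ.0) ((λ.0) ((λ.λ.1 0) (λ.λ.1 0)))
  [2] λ.λ.λ.0

Answer: after 2 steps: λ.λ.λ.0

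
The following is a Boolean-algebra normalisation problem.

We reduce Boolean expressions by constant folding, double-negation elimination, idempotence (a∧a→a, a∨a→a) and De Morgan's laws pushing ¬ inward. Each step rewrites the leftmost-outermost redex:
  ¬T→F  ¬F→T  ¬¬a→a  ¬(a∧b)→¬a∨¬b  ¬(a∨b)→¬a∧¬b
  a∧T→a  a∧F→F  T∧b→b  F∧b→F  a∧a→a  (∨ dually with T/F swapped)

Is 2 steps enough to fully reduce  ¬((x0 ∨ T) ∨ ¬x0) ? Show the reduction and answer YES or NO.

Answer: NO — after 2 steps the term is (¬x0 ∧ ¬T) ∧ ¬¬x0, not yet normal

Reduction:
  start: ¬((x0 ∨ T) ∨ ¬x0)
  step 1: ¬(x0 ∨ T) ∧ ¬¬x0
  step 2: (¬x0 ∧ ¬T) ∧ ¬¬x0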